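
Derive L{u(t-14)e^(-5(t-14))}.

u(t-a)f(t-a) with f(t)=e^(-5t). L{e^(-5t)} = 1/(s+5). By time shift: e^(-14s)/(s+5)

Final answer: e^(-14s)/(s+5)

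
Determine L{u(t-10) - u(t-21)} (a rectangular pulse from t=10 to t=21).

L{u(t-a)} = e^(-as)/s. L{u(t-10) - u(t-21)} = (e^(-10s) - e^(-21s))/s

Final answer: (e^(-10s) - e^(-21s))/s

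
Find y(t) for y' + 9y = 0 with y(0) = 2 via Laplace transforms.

L{y'} + 9L{y} = 0. sY - 2 + 9Y = 0. Y(s+9) = 2. Y = 2/(s+9)

Final answer: y(t) = 2e^(-9t)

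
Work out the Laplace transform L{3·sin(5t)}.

L{sin(ωt)} = ω/(s² + ω²), so L{sin(5t)} = 5/(s² + 25). Then L{3·sin(5t)} = 3·5/(s² + 25) = 15/(s² + 25)

Final answer: 15/(s² + 25)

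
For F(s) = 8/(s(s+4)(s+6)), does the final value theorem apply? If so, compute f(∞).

Poles of sF(s) = 8/((s+4)(s+6)) are at s = -4 and s = -6, both in the left half-plane. Theorem applies. f(∞) = lim_{s→0} sF(s) = 8/(4·6) = 1/3

Final answer: 1/3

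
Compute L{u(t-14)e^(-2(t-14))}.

u(t-a)f(t-a) with f(t)=e^(-2t). L{e^(-2t)} = 1/(s+2). By time shift: e^(-14s)/(s+2)

Final answer: e^(-14s)/(s+2)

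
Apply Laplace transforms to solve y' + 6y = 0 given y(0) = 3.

L{y'} + 6L{y} = 0. sY - 3 + 6Y = 0. Y(s+6) = 3. Y = 3/(s+6)

Final answer: y(t) = 3e^(-6t)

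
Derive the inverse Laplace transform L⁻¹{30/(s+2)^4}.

L⁻¹{n!/(s-a)^(n+1)} = t^n·e^(at) with n=3, a=-2. So L⁻¹{6/(s+2)^4} = t^3·e^(-2t), and L⁻¹{30/(s+2)^4} = (30/6)·t^3·e^(-2t) = 5·t^3·e^(-2t)

Final answer: 5·t^3·e^(-2t)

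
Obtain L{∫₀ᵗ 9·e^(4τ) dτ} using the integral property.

L{∫₀ᵗ f(τ)dτ} = F(s)/s with F(s) = 9/(s-4), so L{∫₀ᵗ 9·e^(4τ) dτ} = 9/(s(s-4))

Final answer: 9/(s(s-4))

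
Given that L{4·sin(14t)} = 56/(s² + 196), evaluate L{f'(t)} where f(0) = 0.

L{f'(t)} = s·F(s) - f(0) = s·56/(s² + 196) - 0 = 56s/(s² + 196)

Final answer: 56s/(s² + 196)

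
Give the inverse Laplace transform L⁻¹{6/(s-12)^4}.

L⁻¹{n!/(s-a)^(n+1)} = t^n·e^(at) with n=3, a=12. So L⁻¹{6/(s-12)^4} = t^3·e^(12t)

Final answer: t^3·e^(12t)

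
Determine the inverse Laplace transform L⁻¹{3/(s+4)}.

L⁻¹{1/(s-a)} = e^(at), so L⁻¹{1/(s+4)} = e^(-4t), and L⁻¹{3/(s+4)} = 3·e^(-4t)

Final answer: 3·e^(-4t)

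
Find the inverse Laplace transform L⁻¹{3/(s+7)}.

L⁻¹{1/(s-a)} = e^(at), so L⁻¹{1/(s+7)} = e^(-7t), and L⁻¹{3/(s+7)} = 3·e^(-7t)

Final answer: 3·e^(-7t)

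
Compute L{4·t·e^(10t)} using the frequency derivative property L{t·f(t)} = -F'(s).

L{e^(10t)} = 1/(s-10). By frequency derivative: L{t·e^(10t)} = -d/ds[1/(s-10)] = -(-1)/(s-10)² = 1/(s-10)². Then L{4·t·e^(10t)} = 4·1/(s-10)² = 4/(s-10)²

Final answer: 4/(s-10)²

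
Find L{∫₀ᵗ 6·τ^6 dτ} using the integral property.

L{∫₀ᵗ f(τ)dτ} = F(s)/s with f(t) = 6t^6. F(s) = 4320/s^7, so L{∫₀ᵗ 6·τ^6 dτ} = (4320/s^7)/s = 4320/s^8. (Check: ∫₀ᵗ 6·τ^6 dτ = 6t^7/7.)

Final answer: 4320/s^8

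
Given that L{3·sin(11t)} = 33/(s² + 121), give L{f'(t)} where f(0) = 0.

L{f'(t)} = s·F(s) - f(0) = s·33/(s² + 121) - 0 = 33s/(s² + 121)

Final answer: 33s/(s² + 121)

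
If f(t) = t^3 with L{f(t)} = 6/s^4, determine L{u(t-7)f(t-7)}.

Time shift theorem: L{u(t-a)f(t-a)} = e^(-as)F(s). Here a=7, F(s) = 6/s^4, so L{u(t-7)f(t-7)} = e^(-7s)·6/s^4

Final answer: e^(-7s)·6/s^4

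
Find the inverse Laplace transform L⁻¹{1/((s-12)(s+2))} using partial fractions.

Decompose: A/(s-12) + B/(s+2). A = 1/14, B = -1/14. f(t) = (e^(12t) - e^(-2t))/14

Final answer: (e^(12t) - e^(-2t))/14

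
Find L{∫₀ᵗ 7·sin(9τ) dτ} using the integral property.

L{∫₀ᵗ f(τ)dτ} = F(s)/s with F(s) = 63/(s² + 81), so the result is (63/(s² + 81))/s = 63/(s(s² + 81))

Final answer: 63/(s(s² + 81))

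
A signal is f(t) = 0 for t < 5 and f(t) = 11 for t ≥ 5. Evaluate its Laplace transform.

f(t) = 11·u(t-5). L{u(t-5)} = e^(-5s)/s, so L{f(t)} = 11·e^(-5s)/s

Final answer: 11·e^(-5s)/s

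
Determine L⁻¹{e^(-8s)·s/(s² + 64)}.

L⁻¹{s/(s² + 64)} = cos(8t). By the time shift theorem, L⁻¹{e^(-as)F(s)} = u(t-a)f(t-a) with a=8, so L⁻¹{e^(-8s)·s/(s² + 64)} = u(t-8)·cos(8(t-8))

Final answer: u(t-8)·cos(8(t-8))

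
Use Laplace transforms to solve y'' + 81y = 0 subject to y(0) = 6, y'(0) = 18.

L{y''} + 81L{y} = 0. s²Y - 6s - 18 + 81Y = 0. Y(s² + 81) = 6s + 18. Y = (6s + 18)/(s² + 81). Inverting: y(t) = 6cos(9t) + 2sin(9t)

Final answer: y(t) = 6cos(9t) + 2sin(9t)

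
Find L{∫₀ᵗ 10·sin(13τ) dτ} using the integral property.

L{∫₀ᵗ f(τ)dτ} = F(s)/s with F(s) = 130/(s² + 169), so the result is (130/(s² + 169))/s = 130/(s(s² + 169))

Final answer: 130/(s(s² + 169))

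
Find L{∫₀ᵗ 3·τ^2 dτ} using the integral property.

L{∫₀ᵗ f(τ)dτ} = F(s)/s with f(t) = 3t^2. F(s) = 6/s^3, so L{∫₀ᵗ 3·τ^2 dτ} = (6/s^3)/s = 6/s^4. (Check: ∫₀ᵗ 3·τ^2 dτ = 3t^3/3.)

Final answer: 6/s^4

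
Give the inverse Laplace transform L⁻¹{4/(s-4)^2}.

L⁻¹{n!/(s-a)^(n+1)} = t^n·e^(at) with n=1, a=4. So L⁻¹{1/(s-4)^2} = t·e^(4t), and L⁻¹{4/(s-4)^2} = (4/1)·t·e^(4t) = 4·t·e^(4t)

Final answer: 4·t·e^(4t)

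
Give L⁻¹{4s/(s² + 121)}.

This is the form c·s/(s² + a²) with a = 11, c = 4. L⁻¹ = 4·cos(11t)

Final answer: 4·cos(11t)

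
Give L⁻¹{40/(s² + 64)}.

This is the form c·a/(s² + a²) with a = 8, c = 5. L⁻¹ = 5·sin(8t)

Final answer: 5·sin(8t)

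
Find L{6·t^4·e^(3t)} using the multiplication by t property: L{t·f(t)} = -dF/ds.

Using L{t^n·e^(at)} = n!/(s-a)^(n+1), L{t^4·e^(3t)} = 24/(s-3)^5, so L{6·t^4·e^(3t)} = 6·24/(s-3)^5 = 144/(s-3)^5

Final answer: 144/(s-3)^5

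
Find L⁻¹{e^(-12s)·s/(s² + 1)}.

L⁻¹{s/(s² + 1)} = cos(t). By the time shift theorem, L⁻¹{e^(-as)F(s)} = u(t-a)f(t-a) with a=12, so L⁻¹{e^(-12s)·s/(s² + 1)} = u(t-12)·cos((t-12))

Final answer: u(t-12)·cos((t-12))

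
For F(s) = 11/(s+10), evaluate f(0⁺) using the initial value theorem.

f(0⁺) = lim_{s→∞} s·11/(s+10) = lim_{s→∞} 11s/(s+10) = 11

Final answer: 11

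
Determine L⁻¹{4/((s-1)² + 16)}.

Form: b/((s-a)² + b²) → e^(at)sin(bt). With a=1, b=4

Final answer: e^t·sin(4t)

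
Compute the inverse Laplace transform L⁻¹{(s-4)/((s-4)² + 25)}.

Using frequency shift, L⁻¹{(s-4)/((s-4)² + 25)} = e^(4t)·cos(5t)

Final answer: e^(4t)·cos(5t)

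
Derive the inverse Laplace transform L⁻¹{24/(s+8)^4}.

L⁻¹{n!/(s-a)^(n+1)} = t^n·e^(at) with n=3, a=-8. So L⁻¹{6/(s+8)^4} = t^3·e^(-8t), and L⁻¹{24/(s+8)^4} = (24/6)·t^3·e^(-8t) = 4·t^3·e^(-8t)

Final answer: 4·t^3·e^(-8t)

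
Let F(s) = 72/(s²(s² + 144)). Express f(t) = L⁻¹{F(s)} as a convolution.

72/(s²(s² + 144)) = (1/s²)·(72/(s² + 144)) = L{t}·L{6·sin(12t)}. So f(t) = t*(6·sin(12t)) = ∫₀ᵗ 6τ·sin(12(t-τ)) dτ

Final answer: ∫₀ᵗ 6τ·sin(12(t-τ)) dτ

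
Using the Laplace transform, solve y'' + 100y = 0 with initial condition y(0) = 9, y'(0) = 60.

L{y''} + 100L{y} = 0. s²Y - 9s - 60 + 100Y = 0. Y(s² + 100) = 9s + 60. Y = (9s + 60)/(s² + 100). Inverting: y(t) = 9cos(10t) + 6sin(10t)

Final answer: y(t) = 9cos(10t) + 6sin(10t)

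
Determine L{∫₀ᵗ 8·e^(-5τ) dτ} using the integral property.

L{∫₀ᵗ f(τ)dτ} = F(s)/s with F(s) = 8/(s+5), so L{∫₀ᵗ 8·e^(-5τ) dτ} = 8/(s(s+5))

Final answer: 8/(s(s+5))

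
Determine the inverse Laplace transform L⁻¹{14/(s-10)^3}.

L⁻¹{n!/(s-a)^(n+1)} = t^n·e^(at) with n=2, a=10. So L⁻¹{2/(s-10)^3} = t^2·e^(10t), and L⁻¹{14/(s-10)^3} = (14/2)·t^2·e^(10t) = 7·t^2·e^(10t)

Final answer: 7·t^2·e^(10t)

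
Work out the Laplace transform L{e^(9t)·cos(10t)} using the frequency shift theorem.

Frequency shift: L{e^(at)f(t)} = F(s-a). L{e^(9t)·cos(10t)} = (s-9)/((s-9)² + 100)

Final answer: (s-9)/((s-9)² + 100)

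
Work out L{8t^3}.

L{t^n} = n!/s^(n+1). So L{8t^3} = 8·3!/s^4 = 48/s^4

Final answer: 48/s^4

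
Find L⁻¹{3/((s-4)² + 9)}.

Form: b/((s-a)² + b²) → e^(at)sin(bt). With a=4, b=3

Final answer: e^(4t)·sin(3t)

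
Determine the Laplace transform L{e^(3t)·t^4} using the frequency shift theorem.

L{e^(at)·t^n} = n!/(s-a)^(n+1), so L{e^(3t)·t^4} = 24/(s-3)^5

Final answer: 24/(s-3)^5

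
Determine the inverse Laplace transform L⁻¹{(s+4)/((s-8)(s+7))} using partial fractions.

Using partial fractions, f(t) = (12e^(8t) + 3e^(-7t))/15

Final answer: (12e^(8t) + 3e^(-7t))/15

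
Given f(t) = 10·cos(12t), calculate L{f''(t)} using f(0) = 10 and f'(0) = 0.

F(s) = 10s/(s² + 144). L{f''(t)} = s²F(s) - sf(0) - f'(0) = 10s³/(s² + 144) - 10s = (10s³ - 10s(s² + 144))/(s² + 144) = -1440s/(s² + 144)

Final answer: -1440s/(s² + 144)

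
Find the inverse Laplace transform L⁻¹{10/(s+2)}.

L⁻¹{1/(s-a)} = e^(at), so L⁻¹{1/(s+2)} = e^(-2t), and L⁻¹{10/(s+2)} = 10·e^(-2t)

Final answer: 10·e^(-2t)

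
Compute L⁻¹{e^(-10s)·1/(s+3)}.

L⁻¹{1/(s+3)} = e^(-3t). By the time shift theorem, L⁻¹{e^(-as)F(s)} = u(t-a)f(t-a) with a=10, so L⁻¹{e^(-10s)·1/(s+3)} = u(t-10)·e^(-3(t-10))

Final answer: u(t-10)·e^(-3(t-10))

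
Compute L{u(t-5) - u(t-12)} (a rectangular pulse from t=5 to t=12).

L{u(t-a)} = e^(-as)/s. L{u(t-5) - u(t-12)} = (e^(-5s) - e^(-12s))/s

Final answer: (e^(-5s) - e^(-12s))/s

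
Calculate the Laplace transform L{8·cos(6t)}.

L{cos(ωt)} = s/(s² + ω²), so L{cos(6t)} = s/(s² + 36). Then L{8·cos(6t)} = 8·s/(s² + 36) = 8s/(s² + 36)

Final answer: 8s/(s² + 36)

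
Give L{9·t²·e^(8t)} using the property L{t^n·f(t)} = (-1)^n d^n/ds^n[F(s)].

L{e^(8t)} = 1/(s-8). d/ds[1/(s-8)] = -1/(s-8)². d²/ds²[1/(s-8)] = 2/(s-8)³. So L{t²·e^(8t)} = (-1)² · 2/(s-8)³ = 2/(s-8)³. Then L{9·t²·e^(8t)} = 9·2/(s-8)³ = 18/(s-8)³

Final answer: 18/(s-8)³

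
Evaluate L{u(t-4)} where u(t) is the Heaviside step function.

L{u(t-a)} = e^(-as)/s. Here a=4, so L{u(t-4)} = e^(-4s)/s

Final answer: e^(-4s)/s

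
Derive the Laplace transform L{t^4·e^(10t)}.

L{t^n·e^(at)} = n!/(s-a)^(n+1), so L{t^4·e^(10t)} = 24/(s-10)^5

Final answer: 24/(s-10)^5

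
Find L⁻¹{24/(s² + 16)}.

This is the form c·a/(s² + a²) with a = 4, c = 6. L⁻¹ = 6·sin(4t)

Final answer: 6·sin(4t)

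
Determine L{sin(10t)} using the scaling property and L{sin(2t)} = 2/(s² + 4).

Using L{f(at)} = (1/a)F(s/a) with a=5: L{sin(10t)} = (1/5) · 2/((s/5)² + 4) = (1/5) · 2·25/(s² + 100) = 10/(s² + 100)

Final answer: 10/(s² + 100)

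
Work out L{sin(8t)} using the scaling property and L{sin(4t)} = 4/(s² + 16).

Using L{f(at)} = (1/a)F(s/a) with a=2: L{sin(8t)} = (1/2) · 4/((s/2)² + 16) = (1/2) · 4·4/(s² + 64) = 8/(s² + 64)

Final answer: 8/(s² + 64)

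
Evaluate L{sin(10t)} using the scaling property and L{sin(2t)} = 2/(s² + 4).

Using L{f(at)} = (1/a)F(s/a) with a=5: L{sin(10t)} = (1/5) · 2/((s/5)² + 4) = (1/5) · 2·25/(s² + 100) = 10/(s² + 100)

Final answer: 10/(s² + 100)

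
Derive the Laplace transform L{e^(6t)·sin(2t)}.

L{e^(at)·sin(ωt)} = ω/((s-a)² + ω²), so L{e^(6t)·sin(2t)} = 2/((s-6)² + 4)

Final answer: 2/((s-6)² + 4)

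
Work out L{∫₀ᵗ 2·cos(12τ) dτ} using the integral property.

L{∫₀ᵗ f(τ)dτ} = F(s)/s with F(s) = 2s/(s² + 144), so the result is (2s/(s² + 144))/s = 2/(s² + 144)

Final answer: 2/(s² + 144)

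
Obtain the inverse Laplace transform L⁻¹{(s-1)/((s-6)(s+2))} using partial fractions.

Using partial fractions, f(t) = (5e^(6t) + 3e^(-2t))/8

Final answer: (5e^(6t) + 3e^(-2t))/8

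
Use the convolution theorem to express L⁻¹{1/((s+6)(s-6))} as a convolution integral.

1/((s+6)(s-6)) = (1/(s+6))·(1/(s-6)) = L{e^(-6t)}·L{e^(6t)}. So f(t) = e^(-6t)*e^(6t) = ∫₀ᵗ e^(-6τ)·e^(6(t-τ)) dτ

Final answer: ∫₀ᵗ e^(-6τ)·e^(6(t-τ)) dτ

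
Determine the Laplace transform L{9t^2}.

L{9t^2} = 9 · L{t^2} = 9 · 2/s^3 = 18/s^3

Final answer: 18/s^3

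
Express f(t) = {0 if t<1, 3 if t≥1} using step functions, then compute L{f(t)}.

f(t) = 3·u(t-1). L{u(t-1)} = e^(-s)/s, so L{f(t)} = 3·e^(-s)/s

Final answer: 3·e^(-s)/s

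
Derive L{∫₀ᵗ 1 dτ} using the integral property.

L{∫₀ᵗ f(τ)dτ} = F(s)/s with f(t) = 1. F(s) = 1/s, so L{∫₀ᵗ 1 dτ} = (1/s)/s = 1/s². (Check: ∫₀ᵗ 1 dτ = t.)

Final answer: 1/s²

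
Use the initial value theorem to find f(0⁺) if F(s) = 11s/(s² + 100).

f(0⁺) = lim_{s→∞} s·11s/(s² + 100) = lim_{s→∞} 11s²/(s² + 100) = 11

Final answer: 11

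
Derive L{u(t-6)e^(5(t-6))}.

u(t-a)f(t-a) with f(t)=e^(5t). L{e^(5t)} = 1/(s-5). By time shift: e^(-6s)/(s-5)

Final answer: e^(-6s)/(s-5)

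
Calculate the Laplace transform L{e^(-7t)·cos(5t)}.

L{e^(at)·cos(ωt)} = (s-a)/((s-a)² + ω²), so L{e^(-7t)·cos(5t)} = (s+7)/((s+7)² + 25)

Final answer: (s+7)/((s+7)² + 25)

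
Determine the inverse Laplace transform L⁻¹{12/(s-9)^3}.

L⁻¹{n!/(s-a)^(n+1)} = t^n·e^(at) with n=2, a=9. So L⁻¹{2/(s-9)^3} = t^2·e^(9t), and L⁻¹{12/(s-9)^3} = (12/2)·t^2·e^(9t) = 6·t^2·e^(9t)

Final answer: 6·t^2·e^(9t)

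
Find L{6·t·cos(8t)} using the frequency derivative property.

L{cos(8t)} = s/(s² + 64). Derivative: d/ds[s/(s² + 64)] = [(s² + 64) - s·2s]/(s² + 64)² = (64 - s²)/(s² + 64)². So L{t·cos(8t)} = -F'(s) = (s² - 64)/(s² + 64)². Then L{6·t·cos(8t)} = 6·(s² - 64)/(s² + 64)²

Final answer: 6·(s² - 64)/(s² + 64)²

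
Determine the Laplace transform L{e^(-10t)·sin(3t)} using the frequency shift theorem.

Frequency shift: L{e^(at)f(t)} = F(s-a). L{e^(-10t)·sin(3t)} = 3/((s+10)² + 9)

Final answer: 3/((s+10)² + 9)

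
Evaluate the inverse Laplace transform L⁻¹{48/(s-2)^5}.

L⁻¹{n!/(s-a)^(n+1)} = t^n·e^(at) with n=4, a=2. So L⁻¹{24/(s-2)^5} = t^4·e^(2t), and L⁻¹{48/(s-2)^5} = (48/24)·t^4·e^(2t) = 2·t^4·e^(2t)

Final answer: 2·t^4·e^(2t)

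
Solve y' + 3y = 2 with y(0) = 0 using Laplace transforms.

sY + 3Y = 2/s. Y = 2/(s(s+3)). Partial fractions: Y = 2/3/s - 2/3/(s+3)

Final answer: y(t) = 2/3(1 - e^(-3t))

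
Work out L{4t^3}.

L{t^n} = n!/s^(n+1). So L{4t^3} = 4·3!/s^4 = 24/s^4

Final answer: 24/s^4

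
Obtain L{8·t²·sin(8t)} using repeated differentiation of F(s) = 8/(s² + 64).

F(s) = 8/(s² + 64). F'(s) = -16s/(s² + 64)². F''(s) = -16(64 - 3s²)/(s² + 64)³ = (48s² - 1024)/(s² + 64)³. So L{t²·sin(8t)} = (-1)² F''(s) = (48s² - 1024)/(s² + 64)³. Then L{8·t²·sin(8t)} = 8·(48s² - 1024)/(s² + 64)³ = (384s² - 8192)/(s² + 64)³

Final answer: (384s² - 8192)/(s² + 64)³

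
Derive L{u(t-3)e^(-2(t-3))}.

u(t-a)f(t-a) with f(t)=e^(-2t). L{e^(-2t)} = 1/(s+2). By time shift: e^(-3s)/(s+2)

Final answer: e^(-3s)/(s+2)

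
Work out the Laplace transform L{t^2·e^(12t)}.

L{t^n·e^(at)} = n!/(s-a)^(n+1), so L{t^2·e^(12t)} = 2/(s-12)^3

Final answer: 2/(s-12)^3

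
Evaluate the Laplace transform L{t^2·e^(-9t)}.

L{t^n·e^(at)} = n!/(s-a)^(n+1), so L{t^2·e^(-9t)} = 2/(s+9)^3

Final answer: 2/(s+9)^3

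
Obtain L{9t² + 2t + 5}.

L{9t² + 2t + 5} = 9·2/s³ + 2/s² + 5/s = 18/s³ + 2/s² + 5/s

Final answer: 18/s³ + 2/s² + 5/s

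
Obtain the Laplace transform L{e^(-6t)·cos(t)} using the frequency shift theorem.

Frequency shift: L{e^(at)f(t)} = F(s-a). L{e^(-6t)·cos(t)} = (s+6)/((s+6)² + 1)

Final answer: (s+6)/((s+6)² + 1)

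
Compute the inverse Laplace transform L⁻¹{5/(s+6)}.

L⁻¹{1/(s-a)} = e^(at), so L⁻¹{1/(s+6)} = e^(-6t), and L⁻¹{5/(s+6)} = 5·e^(-6t)

Final answer: 5·e^(-6t)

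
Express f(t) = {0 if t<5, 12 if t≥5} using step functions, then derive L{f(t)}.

f(t) = 12·u(t-5). L{u(t-5)} = e^(-5s)/s, so L{f(t)} = 12·e^(-5s)/s

Final answer: 12·e^(-5s)/s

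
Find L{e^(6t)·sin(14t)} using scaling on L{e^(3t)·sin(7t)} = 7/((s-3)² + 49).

Scaling with a=2: L{e^(6t)·sin(14t)} = (1/2) · 7/((s/2-3)² + 49). Simplifying: 14/((s-6)² + 196)

Final answer: 14/((s-6)² + 196)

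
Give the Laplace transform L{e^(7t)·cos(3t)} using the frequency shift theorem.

Frequency shift: L{e^(at)f(t)} = F(s-a). L{e^(7t)·cos(3t)} = (s-7)/((s-7)² + 9)

Final answer: (s-7)/((s-7)² + 9)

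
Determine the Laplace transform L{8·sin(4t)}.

L{sin(ωt)} = ω/(s² + ω²), so L{sin(4t)} = 4/(s² + 16). Then L{8·sin(4t)} = 8·4/(s² + 16) = 32/(s² + 16)

Final answer: 32/(s² + 16)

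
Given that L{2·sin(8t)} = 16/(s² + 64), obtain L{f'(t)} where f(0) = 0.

L{f'(t)} = s·F(s) - f(0) = s·16/(s² + 64) - 0 = 16s/(s² + 64)

Final answer: 16s/(s² + 64)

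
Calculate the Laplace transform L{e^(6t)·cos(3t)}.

L{e^(at)·cos(ωt)} = (s-a)/((s-a)² + ω²), so L{e^(6t)·cos(3t)} = (s-6)/((s-6)² + 9)

Final answer: (s-6)/((s-6)² + 9)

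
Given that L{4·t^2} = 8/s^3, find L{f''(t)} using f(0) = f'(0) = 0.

L{f''(t)} = s²F(s) - sf(0) - f'(0) = s²·8/s^3 - 0 - 0 = 8/s

Final answer: 8/s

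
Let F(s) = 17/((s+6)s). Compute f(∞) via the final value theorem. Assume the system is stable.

f(∞) = lim_{s→0} sF(s) = lim_{s→0} 17/(s+6) = 17/6

Final answer: 17/6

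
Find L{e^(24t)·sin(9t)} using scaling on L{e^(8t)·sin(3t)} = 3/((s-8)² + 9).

Scaling with a=3: L{e^(24t)·sin(9t)} = (1/3) · 3/((s/3-8)² + 9). Simplifying: 9/((s-24)² + 81)

Final answer: 9/((s-24)² + 81)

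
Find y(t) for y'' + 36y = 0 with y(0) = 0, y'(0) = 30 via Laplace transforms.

L{y''} + 36L{y} = 0. s²Y - 0 - 30 + 36Y = 0. Y(s² + 36) = 30. Y = (30)/(s² + 36). Inverting: y(t) = 5sin(6t)

Final answer: y(t) = 5sin(6t)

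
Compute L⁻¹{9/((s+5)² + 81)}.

Form: b/((s-a)² + b²) → e^(at)sin(bt). With a=-5, b=9

Final answer: e^(-5t)·sin(9t)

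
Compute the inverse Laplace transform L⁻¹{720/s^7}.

L⁻¹{n!/s^(n+1)} = t^n with n=6. So L⁻¹{720/s^7} = t^6

Final answer: t^6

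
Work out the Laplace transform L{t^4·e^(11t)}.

L{t^n·e^(at)} = n!/(s-a)^(n+1), so L{t^4·e^(11t)} = 24/(s-11)^5

Final answer: 24/(s-11)^5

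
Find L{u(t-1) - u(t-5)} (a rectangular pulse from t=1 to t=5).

L{u(t-a)} = e^(-as)/s. L{u(t-1) - u(t-5)} = (e^(-s) - e^(-5s))/s

Final answer: (e^(-s) - e^(-5s))/s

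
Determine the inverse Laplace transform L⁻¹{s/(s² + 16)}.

L⁻¹{s/(s² + 16)} = cos(4t)

Final answer: cos(4t)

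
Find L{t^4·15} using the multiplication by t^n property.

L{15} = 15/s. d^1/ds^1[1/s] = -1/s². d^2/ds^2[1/s] = 2/s^3. d^3/ds^3[1/s] = -6/s^4. d^4/ds^4[1/s] = 24/s^5. So L{t^4} = (-1)^{4}·24/s^5 = 24/s^5. Then L{t^4·15} = 15·24/s^5 = 360/s^5

Final answer: 360/s^5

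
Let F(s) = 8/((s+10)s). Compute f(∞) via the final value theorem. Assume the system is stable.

f(∞) = lim_{s→0} sF(s) = lim_{s→0} 8/(s+10) = 4/5

Final answer: 4/5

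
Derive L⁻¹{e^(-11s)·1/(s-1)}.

L⁻¹{1/(s-1)} = e^t. By the time shift theorem, L⁻¹{e^(-as)F(s)} = u(t-a)f(t-a) with a=11, so L⁻¹{e^(-11s)·1/(s-1)} = u(t-11)·e^(t-11)

Final answer: u(t-11)·e^(t-11)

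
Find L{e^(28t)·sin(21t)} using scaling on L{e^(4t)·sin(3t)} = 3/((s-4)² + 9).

Scaling with a=7: L{e^(28t)·sin(21t)} = (1/7) · 3/((s/7-4)² + 9). Simplifying: 21/((s-28)² + 441)

Final answer: 21/((s-28)² + 441)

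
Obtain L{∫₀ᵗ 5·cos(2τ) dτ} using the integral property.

L{∫₀ᵗ f(τ)dτ} = F(s)/s with F(s) = 5s/(s² + 4), so the result is (5s/(s² + 4))/s = 5/(s² + 4)

Final answer: 5/(s² + 4)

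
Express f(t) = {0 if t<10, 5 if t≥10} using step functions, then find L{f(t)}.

f(t) = 5·u(t-10). L{u(t-10)} = e^(-10s)/s, so L{f(t)} = 5·e^(-10s)/s

Final answer: 5·e^(-10s)/s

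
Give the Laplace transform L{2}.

L{2} = 2 · L{1} = 2/s

Final answer: 2/s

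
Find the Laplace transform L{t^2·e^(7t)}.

L{t^n·e^(at)} = n!/(s-a)^(n+1), so L{t^2·e^(7t)} = 2/(s-7)^3

Final answer: 2/(s-7)^3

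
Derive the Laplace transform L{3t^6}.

L{3t^6} = 3 · L{t^6} = 3 · 720/s^7 = 2160/s^7

Final answer: 2160/s^7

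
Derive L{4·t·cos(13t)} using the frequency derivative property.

L{cos(13t)} = s/(s² + 169). Derivative: d/ds[s/(s² + 169)] = [(s² + 169) - s·2s]/(s² + 169)² = (169 - s²)/(s² + 169)². So L{t·cos(13t)} = -F'(s) = (s² - 169)/(s² + 169)². Then L{4·t·cos(13t)} = 4·(s² - 169)/(s² + 169)²

Final answer: 4·(s² - 169)/(s² + 169)²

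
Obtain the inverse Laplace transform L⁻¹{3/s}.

L⁻¹{c/s} = c, so L⁻¹{3/s} = 3

Final answer: 3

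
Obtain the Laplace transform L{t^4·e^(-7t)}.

L{t^n·e^(at)} = n!/(s-a)^(n+1), so L{t^4·e^(-7t)} = 24/(s+7)^5

Final answer: 24/(s+7)^5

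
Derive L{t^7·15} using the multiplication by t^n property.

L{15} = 15/s. d^1/ds^1[1/s] = -1/s². d^2/ds^2[1/s] = 2/s^3. d^3/ds^3[1/s] = -6/s^4. d^4/ds^4[1/s] = 24/s^5. d^5/ds^5[1/s] = -120/s^6. d^6/ds^6[1/s] = 720/s^7. d^7/ds^7[1/s] = -5040/s^8. So L{t^7} = (-1)^{7}·-5040/s^8 = 5040/s^8. Then L{t^7·15} = 15·5040/s^8 = 75600/s^8

Final answer: 75600/s^8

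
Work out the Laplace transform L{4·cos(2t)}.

L{cos(ωt)} = s/(s² + ω²), so L{cos(2t)} = s/(s² + 4). Then L{4·cos(2t)} = 4·s/(s² + 4) = 4s/(s² + 4)

Final answer: 4s/(s² + 4)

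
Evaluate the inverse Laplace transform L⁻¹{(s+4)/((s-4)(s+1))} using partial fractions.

Using partial fractions, f(t) = (8e^(4t) - 3e^(-t))/5

Final answer: (8e^(4t) - 3e^(-t))/5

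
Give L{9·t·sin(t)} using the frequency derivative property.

L{sin(t)} = 1/(s² + 1). By L{t·f(t)} = -F'(s): -d/ds[1/(s² + 1)] = -(1)·(-2s)/(s² + 1)² = 2s/(s² + 1)². Then L{9·t·sin(t)} = 9·2s/(s² + 1)² = 18s/(s² + 1)²

Final answer: 18s/(s² + 1)²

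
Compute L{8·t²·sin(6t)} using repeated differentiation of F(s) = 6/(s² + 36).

F(s) = 6/(s² + 36). F'(s) = -12s/(s² + 36)². F''(s) = -12(36 - 3s²)/(s² + 36)³ = (36s² - 432)/(s² + 36)³. So L{t²·sin(6t)} = (-1)² F''(s) = (36s² - 432)/(s² + 36)³. Then L{8·t²·sin(6t)} = 8·(36s² - 432)/(s² + 36)³ = (288s² - 3456)/(s² + 36)³

Final answer: (288s² - 3456)/(s² + 36)³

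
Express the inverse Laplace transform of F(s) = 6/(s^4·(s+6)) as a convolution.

6/(s^4·(s+6)) = (6/s^4)·(1/(s+6)) = L{t^3}·L{e^(-6t)}. So f(t) = t^3*e^(-6t) = ∫₀ᵗ τ^3·e^(-6(t-τ)) dτ

Final answer: ∫₀ᵗ τ^3·e^(-6(t-τ)) dτ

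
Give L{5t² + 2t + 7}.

L{5t² + 2t + 7} = 5·2/s³ + 2/s² + 7/s = 10/s³ + 2/s² + 7/s

Final answer: 10/s³ + 2/s² + 7/s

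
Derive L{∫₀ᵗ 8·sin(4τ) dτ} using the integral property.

L{∫₀ᵗ f(τ)dτ} = F(s)/s with F(s) = 32/(s² + 16), so the result is (32/(s² + 16))/s = 32/(s(s² + 16))

Final answer: 32/(s(s² + 16))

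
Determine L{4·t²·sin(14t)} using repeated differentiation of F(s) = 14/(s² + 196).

F(s) = 14/(s² + 196). F'(s) = -28s/(s² + 196)². F''(s) = -28(196 - 3s²)/(s² + 196)³ = (84s² - 5488)/(s² + 196)³. So L{t²·sin(14t)} = (-1)² F''(s) = (84s² - 5488)/(s² + 196)³. Then L{4·t²·sin(14t)} = 4·(84s² - 5488)/(s² + 196)³ = (336s² - 21952)/(s² + 196)³

Final answer: (336s² - 21952)/(s² + 196)³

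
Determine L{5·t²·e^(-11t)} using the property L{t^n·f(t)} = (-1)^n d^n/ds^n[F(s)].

L{e^(-11t)} = 1/(s+11). d/ds[1/(s+11)] = -1/(s+11)². d²/ds²[1/(s+11)] = 2/(s+11)³. So L{t²·e^(-11t)} = (-1)² · 2/(s+11)³ = 2/(s+11)³. Then L{5·t²·e^(-11t)} = 5·2/(s+11)³ = 10/(s+11)³

Final answer: 10/(s+11)³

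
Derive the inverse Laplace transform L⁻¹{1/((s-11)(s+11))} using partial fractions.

Decompose: A/(s-11) + B/(s+11). A = 1/22, B = -1/22. f(t) = (e^(11t) - e^(-11t))/22

Final answer: (e^(11t) - e^(-11t))/22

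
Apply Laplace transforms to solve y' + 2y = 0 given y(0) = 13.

L{y'} + 2L{y} = 0. sY - 13 + 2Y = 0. Y(s+2) = 13. Y = 13/(s+2)

Final answer: y(t) = 13e^(-2t)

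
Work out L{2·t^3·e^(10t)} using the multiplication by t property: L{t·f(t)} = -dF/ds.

Using L{t^n·e^(at)} = n!/(s-a)^(n+1), L{t^3·e^(10t)} = 6/(s-10)^4, so L{2·t^3·e^(10t)} = 2·6/(s-10)^4 = 12/(s-10)^4

Final answer: 12/(s-10)^4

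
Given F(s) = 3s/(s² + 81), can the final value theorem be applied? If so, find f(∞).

The final value theorem requires all poles of sF(s) in the left half-plane. sF(s) = 3s²/(s² + 81) has poles at s = ±9i (imaginary axis). Theorem does NOT apply (oscillatory system).

Final answer: Not applicable (oscillatory)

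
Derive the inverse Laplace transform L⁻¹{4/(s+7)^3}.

L⁻¹{n!/(s-a)^(n+1)} = t^n·e^(at) with n=2, a=-7. So L⁻¹{2/(s+7)^3} = t^2·e^(-7t), and L⁻¹{4/(s+7)^3} = (4/2)·t^2·e^(-7t) = 2·t^2·e^(-7t)

Final answer: 2·t^2·e^(-7t)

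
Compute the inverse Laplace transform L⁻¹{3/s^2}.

L⁻¹{n!/s^(n+1)} = t^n with n=1. So L⁻¹{1/s^2} = t, and L⁻¹{3/s^2} = (3/1)·t = 3·t

Final answer: 3·t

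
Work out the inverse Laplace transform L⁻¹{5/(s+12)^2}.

L⁻¹{n!/(s-a)^(n+1)} = t^n·e^(at) with n=1, a=-12. So L⁻¹{1/(s+12)^2} = t·e^(-12t), and L⁻¹{5/(s+12)^2} = (5/1)·t·e^(-12t) = 5·t·e^(-12t)

Final answer: 5·t·e^(-12t)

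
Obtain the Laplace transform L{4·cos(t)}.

L{cos(ωt)} = s/(s² + ω²), so L{cos(t)} = s/(s² + 1). Then L{4·cos(t)} = 4·s/(s² + 1) = 4s/(s² + 1)

Final answer: 4s/(s² + 1)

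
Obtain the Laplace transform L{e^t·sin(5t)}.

L{e^(at)·sin(ωt)} = ω/((s-a)² + ω²), so L{e^t·sin(5t)} = 5/((s-1)² + 25)

Final answer: 5/((s-1)² + 25)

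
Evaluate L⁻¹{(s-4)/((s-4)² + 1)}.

Using frequency shift: L⁻¹{(s-a)/((s-a)² + b²)} = e^(at)cos(bt). Here a=4, b=1

Final answer: e^(4t)·cos(t)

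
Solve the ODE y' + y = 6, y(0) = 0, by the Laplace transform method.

sY + Y = 6/s. Y = 6/(s(s+1)). Partial fractions: Y = 6/s - 6/(s+1)

Final answer: y(t) = 6(1 - e^(-t))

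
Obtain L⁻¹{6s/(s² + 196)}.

This is the form c·s/(s² + a²) with a = 14, c = 6. L⁻¹ = 6·cos(14t)

Final answer: 6·cos(14t)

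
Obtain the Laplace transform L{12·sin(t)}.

L{sin(ωt)} = ω/(s² + ω²), so L{sin(t)} = 1/(s² + 1). Then L{12·sin(t)} = 12·1/(s² + 1) = 12/(s² + 1)

Final answer: 12/(s² + 1)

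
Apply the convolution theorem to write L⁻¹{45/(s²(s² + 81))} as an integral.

45/(s²(s² + 81)) = (1/s²)·(45/(s² + 81)) = L{t}·L{5·sin(9t)}. So f(t) = t*(5·sin(9t)) = ∫₀ᵗ 5τ·sin(9(t-τ)) dτ

Final answer: ∫₀ᵗ 5τ·sin(9(t-τ)) dτ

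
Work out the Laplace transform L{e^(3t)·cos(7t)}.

L{e^(at)·cos(ωt)} = (s-a)/((s-a)² + ω²), so L{e^(3t)·cos(7t)} = (s-3)/((s-3)² + 49)

Final answer: (s-3)/((s-3)² + 49)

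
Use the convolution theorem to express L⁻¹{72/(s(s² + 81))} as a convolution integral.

72/(s(s² + 81)) = (1/s)·(72/(s² + 81)) = L{1}·L{8·sin(9t)}. So f(t) = 1*(8·sin(9t)) = ∫₀ᵗ 8·sin(9τ) dτ

Final answer: ∫₀ᵗ 8·sin(9τ) dτ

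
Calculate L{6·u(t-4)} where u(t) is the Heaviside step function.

L{u(t-a)} = e^(-as)/s. Here a=4, so L{u(t-4)} = e^(-4s)/s, and L{6·u(t-4)} = 6·e^(-4s)/s

Final answer: 6·e^(-4s)/s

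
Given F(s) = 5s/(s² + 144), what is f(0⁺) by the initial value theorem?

f(0⁺) = lim_{s→∞} s·5s/(s² + 144) = lim_{s→∞} 5s²/(s² + 144) = 5

Final answer: 5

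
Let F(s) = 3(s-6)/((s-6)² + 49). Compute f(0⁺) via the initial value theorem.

f(0⁺) = lim_{s→∞} sF(s) = lim_{s→∞} 3s(s-6)/((s-6)² + 49) = 3

Final answer: 3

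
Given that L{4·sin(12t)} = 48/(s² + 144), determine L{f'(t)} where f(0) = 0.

L{f'(t)} = s·F(s) - f(0) = s·48/(s² + 144) - 0 = 48s/(s² + 144)

Final answer: 48s/(s² + 144)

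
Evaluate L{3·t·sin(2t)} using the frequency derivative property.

L{sin(2t)} = 2/(s² + 4). By L{t·f(t)} = -F'(s): -d/ds[2/(s² + 4)] = -(2)·(-2s)/(s² + 4)² = 4s/(s² + 4)². Then L{3·t·sin(2t)} = 3·4s/(s² + 4)² = 12s/(s² + 4)²

Final answer: 12s/(s² + 4)²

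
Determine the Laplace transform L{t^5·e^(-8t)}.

L{t^n·e^(at)} = n!/(s-a)^(n+1), so L{t^5·e^(-8t)} = 120/(s+8)^6

Final answer: 120/(s+8)^6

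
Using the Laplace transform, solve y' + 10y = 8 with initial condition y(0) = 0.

sY + 10Y = 8/s. Y = 8/(s(s+10)). Partial fractions: Y = 4/5/s - 4/5/(s+10)

Final answer: y(t) = 4/5(1 - e^(-10t))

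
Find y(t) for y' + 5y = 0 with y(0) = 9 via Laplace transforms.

L{y'} + 5L{y} = 0. sY - 9 + 5Y = 0. Y(s+5) = 9. Y = 9/(s+5)

Final answer: y(t) = 9e^(-5t)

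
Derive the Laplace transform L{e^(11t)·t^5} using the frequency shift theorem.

L{e^(at)·t^n} = n!/(s-a)^(n+1), so L{e^(11t)·t^5} = 120/(s-11)^6

Final answer: 120/(s-11)^6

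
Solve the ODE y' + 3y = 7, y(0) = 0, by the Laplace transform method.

sY + 3Y = 7/s. Y = 7/(s(s+3)). Partial fractions: Y = 7/3/s - 7/3/(s+3)

Final answer: y(t) = 7/3(1 - e^(-3t))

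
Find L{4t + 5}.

L{4t + 5} = 4·L{t} + 5·L{1} = 4/s² + 5/s

Final answer: 4/s² + 5/s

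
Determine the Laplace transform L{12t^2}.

L{12t^2} = 12 · L{t^2} = 12 · 2/s^3 = 24/s^3

Final answer: 24/s^3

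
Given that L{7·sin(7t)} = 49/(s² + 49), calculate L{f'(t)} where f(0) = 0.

L{f'(t)} = s·F(s) - f(0) = s·49/(s² + 49) - 0 = 49s/(s² + 49)

Final answer: 49s/(s² + 49)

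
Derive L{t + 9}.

L{t + 9} = L{t} + 9·L{1} = 1/s² + 9/s

Final answer: 1/s² + 9/s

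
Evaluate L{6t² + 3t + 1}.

L{6t² + 3t + 1} = 6·2/s³ + 3/s² + 1/s = 12/s³ + 3/s² + 1/s

Final answer: 12/s³ + 3/s² + 1/s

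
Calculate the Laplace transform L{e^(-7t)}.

L{e^(at)} = 1/(s-a), so L{e^(-7t)} = 1/(s+7)

Final answer: 1/(s+7)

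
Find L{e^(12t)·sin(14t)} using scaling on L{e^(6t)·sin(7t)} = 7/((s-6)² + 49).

Scaling with a=2: L{e^(12t)·sin(14t)} = (1/2) · 7/((s/2-6)² + 49). Simplifying: 14/((s-12)² + 196)

Final answer: 14/((s-12)² + 196)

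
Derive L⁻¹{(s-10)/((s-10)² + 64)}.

Using frequency shift: L⁻¹{(s-a)/((s-a)² + b²)} = e^(at)cos(bt). Here a=10, b=8

Final answer: e^(10t)·cos(8t)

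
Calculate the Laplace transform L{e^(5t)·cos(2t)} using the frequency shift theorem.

Frequency shift: L{e^(at)f(t)} = F(s-a). L{e^(5t)·cos(2t)} = (s-5)/((s-5)² + 4)

Final answer: (s-5)/((s-5)² + 4)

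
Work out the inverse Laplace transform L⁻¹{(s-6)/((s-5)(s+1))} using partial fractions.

Using partial fractions, f(t) = (-e^(5t) + 7e^(-t))/6

Final answer: (-e^(5t) + 7e^(-t))/6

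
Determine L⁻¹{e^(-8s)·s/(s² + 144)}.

L⁻¹{s/(s² + 144)} = cos(12t). By the time shift theorem, L⁻¹{e^(-as)F(s)} = u(t-a)f(t-a) with a=8, so L⁻¹{e^(-8s)·s/(s² + 144)} = u(t-8)·cos(12(t-8))

Final answer: u(t-8)·cos(12(t-8))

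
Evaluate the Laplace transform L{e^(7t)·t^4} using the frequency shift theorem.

L{e^(at)·t^n} = n!/(s-a)^(n+1), so L{e^(7t)·t^4} = 24/(s-7)^5

Final answer: 24/(s-7)^5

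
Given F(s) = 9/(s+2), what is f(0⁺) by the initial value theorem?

f(0⁺) = lim_{s→∞} s·9/(s+2) = lim_{s→∞} 9s/(s+2) = 9

Final answer: 9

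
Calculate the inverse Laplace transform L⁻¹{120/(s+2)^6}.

L⁻¹{n!/(s-a)^(n+1)} = t^n·e^(at), so L⁻¹{120/(s+2)^6} = t^5·e^(-2t)

Final answer: t^5·e^(-2t)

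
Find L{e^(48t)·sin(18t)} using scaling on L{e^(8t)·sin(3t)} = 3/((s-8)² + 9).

Scaling with a=6: L{e^(48t)·sin(18t)} = (1/6) · 3/((s/6-8)² + 9). Simplifying: 18/((s-48)² + 324)

Final answer: 18/((s-48)² + 324)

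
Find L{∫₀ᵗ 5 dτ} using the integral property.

L{∫₀ᵗ f(τ)dτ} = F(s)/s with f(t) = 5. F(s) = 5/s, so L{∫₀ᵗ 5 dτ} = (5/s)/s = 5/s². (Check: ∫₀ᵗ 5 dτ = 5t.)

Final answer: 5/s²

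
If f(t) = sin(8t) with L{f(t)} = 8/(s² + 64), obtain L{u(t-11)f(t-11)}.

Time shift theorem: L{u(t-a)f(t-a)} = e^(-as)F(s). Here a=11, F(s) = 8/(s² + 64), so L{u(t-11)f(t-11)} = e^(-11s)·8/(s² + 64)

Final answer: e^(-11s)·8/(s² + 64)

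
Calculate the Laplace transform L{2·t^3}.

L{t^n} = n!/s^(n+1), so L{t^3} = 6/s^4. Then L{2·t^3} = 2·6/s^4 = 12/s^4

Final answer: 12/s^4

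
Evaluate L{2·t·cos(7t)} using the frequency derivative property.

L{cos(7t)} = s/(s² + 49). Derivative: d/ds[s/(s² + 49)] = [(s² + 49) - s·2s]/(s² + 49)² = (49 - s²)/(s² + 49)². So L{t·cos(7t)} = -F'(s) = (s² - 49)/(s² + 49)². Then L{2·t·cos(7t)} = 2·(s² - 49)/(s² + 49)²

Final answer: 2·(s² - 49)/(s² + 49)²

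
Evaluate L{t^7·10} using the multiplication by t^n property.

L{10} = 10/s. d^1/ds^1[1/s] = -1/s². d^2/ds^2[1/s] = 2/s^3. d^3/ds^3[1/s] = -6/s^4. d^4/ds^4[1/s] = 24/s^5. d^5/ds^5[1/s] = -120/s^6. d^6/ds^6[1/s] = 720/s^7. d^7/ds^7[1/s] = -5040/s^8. So L{t^7} = (-1)^{7}·-5040/s^8 = 5040/s^8. Then L{t^7·10} = 10·5040/s^8 = 50400/s^8

Final answer: 50400/s^8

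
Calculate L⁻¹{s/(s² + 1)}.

This is the form c·s/(s² + a²) with a = 1. L⁻¹ = cos(t)

Final answer: cos(t)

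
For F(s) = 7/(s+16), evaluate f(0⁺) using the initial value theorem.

f(0⁺) = lim_{s→∞} s·7/(s+16) = lim_{s→∞} 7s/(s+16) = 7

Final answer: 7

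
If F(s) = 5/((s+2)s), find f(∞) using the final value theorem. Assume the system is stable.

f(∞) = lim_{s→0} sF(s) = lim_{s→0} 5/(s+2) = 5/2

Final answer: 5/2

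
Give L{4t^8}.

L{t^n} = n!/s^(n+1). So L{4t^8} = 4·8!/s^9 = 161280/s^9

Final answer: 161280/s^9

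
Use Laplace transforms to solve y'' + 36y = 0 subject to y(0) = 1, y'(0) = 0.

L{y''} + 36L{y} = 0. s²Y - s - 0 + 36Y = 0. Y(s² + 36) = s. Y = (s)/(s² + 36). Inverting: y(t) = cos(6t)

Final answer: y(t) = cos(6t)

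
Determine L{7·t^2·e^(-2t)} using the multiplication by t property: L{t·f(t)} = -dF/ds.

Using L{t^n·e^(at)} = n!/(s-a)^(n+1), L{t^2·e^(-2t)} = 2/(s+2)^3, so L{7·t^2·e^(-2t)} = 7·2/(s+2)^3 = 14/(s+2)^3

Final answer: 14/(s+2)^3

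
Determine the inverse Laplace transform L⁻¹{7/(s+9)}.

L⁻¹{1/(s-a)} = e^(at), so L⁻¹{1/(s+9)} = e^(-9t), and L⁻¹{7/(s+9)} = 7·e^(-9t)

Final answer: 7·e^(-9t)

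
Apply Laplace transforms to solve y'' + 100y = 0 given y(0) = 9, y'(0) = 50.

L{y''} + 100L{y} = 0. s²Y - 9s - 50 + 100Y = 0. Y(s² + 100) = 9s + 50. Y = (9s + 50)/(s² + 100). Inverting: y(t) = 9cos(10t) + 5sin(10t)

Final answer: y(t) = 9cos(10t) + 5sin(10t)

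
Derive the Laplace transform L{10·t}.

L{t^n} = n!/s^(n+1), so L{t} = 1/s^2. Then L{10·t} = 10·1/s^2 = 10/s^2

Final answer: 10/s^2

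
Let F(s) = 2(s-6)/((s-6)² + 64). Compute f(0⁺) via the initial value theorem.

f(0⁺) = lim_{s→∞} sF(s) = lim_{s→∞} 2s(s-6)/((s-6)² + 64) = 2

Final answer: 2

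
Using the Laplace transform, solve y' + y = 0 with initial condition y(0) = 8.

L{y'} + L{y} = 0. sY - 8 + Y = 0. Y(s+1) = 8. Y = 8/(s+1)

Final answer: y(t) = 8e^(-t)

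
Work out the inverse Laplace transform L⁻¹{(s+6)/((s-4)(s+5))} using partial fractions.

Using partial fractions, f(t) = (10e^(4t) - e^(-5t))/9

Final answer: (10e^(4t) - e^(-5t))/9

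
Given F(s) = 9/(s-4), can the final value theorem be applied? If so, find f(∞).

sF(s) = 9s/(s-4) has a pole at s = 4 in the right half-plane. Theorem does NOT apply (unstable system; f(t) = 9·e^(4t) grows without bound).

Final answer: Not applicable (unstable)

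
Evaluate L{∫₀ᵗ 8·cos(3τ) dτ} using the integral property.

L{∫₀ᵗ f(τ)dτ} = F(s)/s with F(s) = 8s/(s² + 9), so the result is (8s/(s² + 9))/s = 8/(s² + 9)

Final answer: 8/(s² + 9)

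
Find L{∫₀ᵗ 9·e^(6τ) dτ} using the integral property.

L{∫₀ᵗ f(τ)dτ} = F(s)/s with F(s) = 9/(s-6), so L{∫₀ᵗ 9·e^(6τ) dτ} = 9/(s(s-6))

Final answer: 9/(s(s-6))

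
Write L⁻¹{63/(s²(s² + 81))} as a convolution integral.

63/(s²(s² + 81)) = (1/s²)·(63/(s² + 81)) = L{t}·L{7·sin(9t)}. So f(t) = t*(7·sin(9t)) = ∫₀ᵗ 7τ·sin(9(t-τ)) dτ

Final answer: ∫₀ᵗ 7τ·sin(9(t-τ)) dτ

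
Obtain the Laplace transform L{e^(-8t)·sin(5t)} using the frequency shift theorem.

Frequency shift: L{e^(at)f(t)} = F(s-a). L{e^(-8t)·sin(5t)} = 5/((s+8)² + 25)

Final answer: 5/((s+8)² + 25)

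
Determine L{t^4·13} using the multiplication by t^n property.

L{13} = 13/s. d^1/ds^1[1/s] = -1/s². d^2/ds^2[1/s] = 2/s^3. d^3/ds^3[1/s] = -6/s^4. d^4/ds^4[1/s] = 24/s^5. So L{t^4} = (-1)^{4}·24/s^5 = 24/s^5. Then L{t^4·13} = 13·24/s^5 = 312/s^5

Final answer: 312/s^5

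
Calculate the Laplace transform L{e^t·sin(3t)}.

L{e^(at)·sin(ωt)} = ω/((s-a)² + ω²), so L{e^t·sin(3t)} = 3/((s-1)² + 9)

Final answer: 3/((s-1)² + 9)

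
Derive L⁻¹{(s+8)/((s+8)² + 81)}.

Using frequency shift: L⁻¹{(s-a)/((s-a)² + b²)} = e^(at)cos(bt). Here a=-8, b=9

Final answer: e^(-8t)·cos(9t)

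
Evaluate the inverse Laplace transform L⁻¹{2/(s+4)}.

L⁻¹{1/(s-a)} = e^(at), so L⁻¹{1/(s+4)} = e^(-4t), and L⁻¹{2/(s+4)} = 2·e^(-4t)

Final answer: 2·e^(-4t)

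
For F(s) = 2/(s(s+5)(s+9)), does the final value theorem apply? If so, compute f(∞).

Poles of sF(s) = 2/((s+5)(s+9)) are at s = -5 and s = -9, both in the left half-plane. Theorem applies. f(∞) = lim_{s→0} sF(s) = 2/(5·9) = 2/45

Final answer: 2/45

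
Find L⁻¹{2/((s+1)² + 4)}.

Form: b/((s-a)² + b²) → e^(at)sin(bt). With a=-1, b=2

Final answer: e^(-t)·sin(2t)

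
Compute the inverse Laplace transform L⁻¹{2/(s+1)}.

L⁻¹{1/(s-a)} = e^(at), so L⁻¹{1/(s+1)} = e^(-t), and L⁻¹{2/(s+1)} = 2·e^(-t)

Final answer: 2·e^(-t)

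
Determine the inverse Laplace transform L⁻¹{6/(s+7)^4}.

L⁻¹{n!/(s-a)^(n+1)} = t^n·e^(at) with n=3, a=-7. So L⁻¹{6/(s+7)^4} = t^3·e^(-7t)

Final answer: t^3·e^(-7t)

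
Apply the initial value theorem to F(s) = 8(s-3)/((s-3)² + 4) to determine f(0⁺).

f(0⁺) = lim_{s→∞} sF(s) = lim_{s→∞} 8s(s-3)/((s-3)² + 4) = 8

Final answer: 8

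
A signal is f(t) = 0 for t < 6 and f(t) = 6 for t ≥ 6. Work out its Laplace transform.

f(t) = 6·u(t-6). L{u(t-6)} = e^(-6s)/s, so L{f(t)} = 6·e^(-6s)/s

Final answer: 6·e^(-6s)/s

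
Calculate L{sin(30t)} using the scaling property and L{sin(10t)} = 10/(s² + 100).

Using L{f(at)} = (1/a)F(s/a) with a=3: L{sin(30t)} = (1/3) · 10/((s/3)² + 100) = (1/3) · 10·9/(s² + 900) = 30/(s² + 900)

Final answer: 30/(s² + 900)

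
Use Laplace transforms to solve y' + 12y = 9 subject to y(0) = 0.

sY + 12Y = 9/s. Y = 9/(s(s+12)). Partial fractions: Y = 3/4/s - 3/4/(s+12)

Final answer: y(t) = 3/4(1 - e^(-12t))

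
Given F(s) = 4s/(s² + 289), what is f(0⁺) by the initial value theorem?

f(0⁺) = lim_{s→∞} s·4s/(s² + 289) = lim_{s→∞} 4s²/(s² + 289) = 4

Final answer: 4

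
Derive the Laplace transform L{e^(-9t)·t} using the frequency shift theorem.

L{e^(at)·t^n} = n!/(s-a)^(n+1), so L{e^(-9t)·t} = 1/(s+9)^2

Final answer: 1/(s+9)^2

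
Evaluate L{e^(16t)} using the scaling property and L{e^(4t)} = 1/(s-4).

Using L{f(at)} = (1/a)F(s/a) with a=4 and f(t) = e^(4t): L{e^(16t)} = (1/4) · 1/((s/4)-4) = (1/4) · 4/(s-16) = 1/(s-16)

Final answer: 1/(s-16)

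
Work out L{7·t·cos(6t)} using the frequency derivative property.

L{cos(6t)} = s/(s² + 36). Derivative: d/ds[s/(s² + 36)] = [(s² + 36) - s·2s]/(s² + 36)² = (36 - s²)/(s² + 36)². So L{t·cos(6t)} = -F'(s) = (s² - 36)/(s² + 36)². Then L{7·t·cos(6t)} = 7·(s² - 36)/(s² + 36)²

Final answer: 7·(s² - 36)/(s² + 36)²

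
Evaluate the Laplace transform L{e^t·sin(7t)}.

L{e^(at)·sin(ωt)} = ω/((s-a)² + ω²), so L{e^t·sin(7t)} = 7/((s-1)² + 49)

Final answer: 7/((s-1)² + 49)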